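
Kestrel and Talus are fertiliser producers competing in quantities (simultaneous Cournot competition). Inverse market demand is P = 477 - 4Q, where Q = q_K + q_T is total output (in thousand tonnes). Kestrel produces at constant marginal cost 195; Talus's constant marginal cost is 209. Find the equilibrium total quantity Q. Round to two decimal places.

Kestrel's profit: π_K = (477 - 4Q)q_K - (195q_K). Setting ∂π_K/∂q_K = 0: 282 - 8q_K - 4(q_T) = 0.
Talus's first-order condition: 268 - 8q_T - 4(q_K) = 0.
Rearranging gives the reaction functions q_K = (282 - 4q_T)/8 and q_T = (268 - 4q_K)/8.
Substituting one into the other gives q_K = 74/3 and q_T = 127/6.
Total output Q = 74/3 + 127/6 = 275/6.

45.83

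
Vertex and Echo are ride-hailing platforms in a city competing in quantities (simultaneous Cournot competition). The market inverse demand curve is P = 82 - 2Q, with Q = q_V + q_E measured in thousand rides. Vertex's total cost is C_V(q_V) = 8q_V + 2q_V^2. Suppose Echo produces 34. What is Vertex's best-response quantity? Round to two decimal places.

With the rival's output fixed at 34, Vertex's profit is π_V = (82 - 2·34 - 2q_V)q_V - (8q_V + 2q_V²) = (14 - 2q_V)q_V - (8q_V + 2q_V²).
∂π_V/∂q_V = 6 - 8q_V = 0, so q_V = 3/4.

0.75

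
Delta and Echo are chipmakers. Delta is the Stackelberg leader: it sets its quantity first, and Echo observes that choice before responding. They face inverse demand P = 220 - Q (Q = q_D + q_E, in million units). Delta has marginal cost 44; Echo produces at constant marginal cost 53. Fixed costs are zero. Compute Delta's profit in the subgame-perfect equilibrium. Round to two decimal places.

4278.13

Solve by backward induction. Given q_D, the follower Echo maximises π_E = (220 - q_D - q_E)q_E - 53q_E.
Follower FOC: 167 - q_D - 2q_E = 0, so q_E(q_D) = (167 - q_D)/2.
The leader anticipates this reaction. Substituting into P = 220 - Q gives P = 273/2 - (1/2)q_D, so π_D = (273/2 - (1/2)q_D)q_D - 44q_D.
Maximising: ∂π_D/∂q_D = 185/2 - q_D = 0, giving q_D = 185/2.
Then q_E = (167 - 185/2)/2 = 149/4.
Price P = 220 - 519/4 = 361/4.
Delta's profit: (361/4 - 44)·(185/2) = 4278.1250.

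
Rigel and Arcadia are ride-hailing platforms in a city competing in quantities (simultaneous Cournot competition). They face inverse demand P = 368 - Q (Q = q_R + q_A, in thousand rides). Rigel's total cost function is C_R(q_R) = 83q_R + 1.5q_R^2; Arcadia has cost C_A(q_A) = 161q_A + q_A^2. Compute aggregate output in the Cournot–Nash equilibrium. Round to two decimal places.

Rigel's profit: π_R = (368 - Q)q_R - (83q_R + (3/2)q_R²). Setting ∂π_R/∂q_R = 0: 285 - 5q_R - (q_A) = 0.
Arcadia's profit: π_A = (368 - Q)q_A - (161q_A + q_A²). Setting ∂π_A/∂q_A = 0: 207 - 4q_A - (q_R) = 0.
Rearranging gives the reaction functions q_R = (285 - q_A)/5 and q_A = (207 - q_R)/4.
Substituting one into the other gives q_R = 933/19 and q_A = 750/19.
Total output Q = 933/19 + 750/19 = 1683/19.

88.58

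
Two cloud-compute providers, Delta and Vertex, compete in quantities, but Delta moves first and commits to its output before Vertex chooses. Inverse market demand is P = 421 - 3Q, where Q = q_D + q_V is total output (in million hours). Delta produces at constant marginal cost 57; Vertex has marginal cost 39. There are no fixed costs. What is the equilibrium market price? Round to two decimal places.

143.50

Solve by backward induction. Given q_D, the follower Vertex maximises π_V = (421 - 3q_D - 3q_V)q_V - 39q_V.
∂π_V/∂q_V = 382 - 3q_D - 6q_V = 0 gives the reaction function q_V = (382 - 3q_D)/6.
Delta substitutes q_V(q_D) into its own profit: π_D = q_D(421 - 3q_D - (382 - 3q_D)/2) - 57q_D = (230 - (3/2)q_D)q_D - 57q_D.
The leader's first-order condition 173 - 3q_D = 0 yields q_D = 173/3.
Then q_V = (382 - 3·(173/3))/6 = 209/6.
Total output Q = 185/2, so price P = 421 - 3·(185/2) = 287/2.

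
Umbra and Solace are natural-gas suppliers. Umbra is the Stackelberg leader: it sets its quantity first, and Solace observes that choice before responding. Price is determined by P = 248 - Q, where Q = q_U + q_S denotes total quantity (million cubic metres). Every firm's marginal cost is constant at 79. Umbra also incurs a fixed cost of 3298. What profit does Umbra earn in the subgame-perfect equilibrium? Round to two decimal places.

272.13

Solve by backward induction. Given q_U, the follower Solace maximises π_S = (248 - q_U - q_S)q_S - 79q_S.
Follower FOC: 169 - q_U - 2q_S = 0, so q_S(q_U) = (169 - q_U)/2.
The leader anticipates this reaction. Substituting into P = 248 - Q gives P = 327/2 - (1/2)q_U, so π_U = (327/2 - (1/2)q_U)q_U - 79q_U.
The leader's first-order condition 169/2 - q_U = 0 yields q_U = 169/2.
Then q_S = (169 - 169/2)/2 = 169/4.
Price P = 248 - 507/4 = 485/4.
Umbra's profit: (485/4 - 79)·(169/2) - 3298 = 272.1250.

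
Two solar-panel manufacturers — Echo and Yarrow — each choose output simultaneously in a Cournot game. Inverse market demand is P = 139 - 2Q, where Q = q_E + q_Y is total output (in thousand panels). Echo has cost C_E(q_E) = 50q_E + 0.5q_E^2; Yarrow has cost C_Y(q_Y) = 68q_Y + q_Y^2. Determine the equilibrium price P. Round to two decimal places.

Echo's profit: π_E = (139 - 2Q)q_E - (50q_E + (1/2)q_E²). Setting ∂π_E/∂q_E = 0: 89 - 5q_E - 2(q_Y) = 0.
Yarrow's first-order condition: 71 - 6q_Y - 2(q_E) = 0.
So q_E = (89 - 2q_Y)/5 and q_Y = (71 - 2q_E)/6.
Substituting one into the other gives q_E = 196/13 and q_Y = 177/26.
Total output Q = 569/26, so price P = 139 - 2·(569/26) = 1238/13.

95.23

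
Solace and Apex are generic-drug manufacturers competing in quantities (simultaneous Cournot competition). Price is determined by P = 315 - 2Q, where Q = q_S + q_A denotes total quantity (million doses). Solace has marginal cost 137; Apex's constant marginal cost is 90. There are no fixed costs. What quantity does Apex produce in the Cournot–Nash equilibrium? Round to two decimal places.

Solace's profit: π_S = (315 - 2Q)q_S - (137q_S). Setting ∂π_S/∂q_S = 0: 178 - 4q_S - 2(q_A) = 0.
Apex's profit: π_A = (315 - 2Q)q_A - (90q_A). Setting ∂π_A/∂q_A = 0: 225 - 4q_A - 2(q_S) = 0.
Best responses: q_S = (178 - 2q_A)/4, q_A = (225 - 2q_S)/4.
Solving the pair: q_S = 131/6, q_A = 136/3.

45.33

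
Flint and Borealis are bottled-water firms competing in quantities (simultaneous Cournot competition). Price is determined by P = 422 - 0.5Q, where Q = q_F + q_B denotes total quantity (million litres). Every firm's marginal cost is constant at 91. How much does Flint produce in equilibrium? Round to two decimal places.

A representative firm's profit is π_i = q_i(422 - 0.5Q) - 91q_i.
Setting ∂π_i/∂q_i = 0 with rivals' quantities fixed: 331 - q_i - (1/2)q_j = 0.
By symmetry each firm produces the same amount; substituting q_j = q_i yields q_i = 331/(3/2) = 662/3.

220.67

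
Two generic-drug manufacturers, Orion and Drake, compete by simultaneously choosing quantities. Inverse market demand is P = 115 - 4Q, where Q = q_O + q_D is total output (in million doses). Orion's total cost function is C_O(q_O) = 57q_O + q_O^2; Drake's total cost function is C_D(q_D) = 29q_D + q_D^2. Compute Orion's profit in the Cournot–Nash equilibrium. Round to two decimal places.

39.47

Orion's profit: π_O = (115 - 4Q)q_O - (57q_O + q_O²). Setting ∂π_O/∂q_O = 0: 58 - 10q_O - 4(q_D) = 0.
Drake's first-order condition: 86 - 10q_D - 4(q_O) = 0.
So q_O = (58 - 4q_D)/10 and q_D = (86 - 4q_O)/10.
Solving the pair: q_O = 59/21, q_D = 157/21.
Price P = 115 - 4·(72/7) = 517/7.
Orion's profit: (517/7)·(59/21) - 57·(59/21) - (59/21)² = 39.4671.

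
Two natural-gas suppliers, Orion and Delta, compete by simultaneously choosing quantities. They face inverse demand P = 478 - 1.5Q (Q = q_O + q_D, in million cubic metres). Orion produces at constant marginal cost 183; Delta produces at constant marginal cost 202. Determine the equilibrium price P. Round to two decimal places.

287.67

Orion's profit: π_O = (478 - 1.5Q)q_O - (183q_O). Setting ∂π_O/∂q_O = 0: 295 - 3q_O - (3/2)(q_D) = 0.
Delta's first-order condition: 276 - 3q_D - (3/2)(q_O) = 0.
Rearranging gives the reaction functions q_O = (295 - (3/2)q_D)/3 and q_D = (276 - (3/2)q_O)/3.
Substituting one into the other gives q_O = 628/9 and q_D = 514/9.
Total output Q = 1142/9, so price P = 478 - (3/2)·(1142/9) = 863/3.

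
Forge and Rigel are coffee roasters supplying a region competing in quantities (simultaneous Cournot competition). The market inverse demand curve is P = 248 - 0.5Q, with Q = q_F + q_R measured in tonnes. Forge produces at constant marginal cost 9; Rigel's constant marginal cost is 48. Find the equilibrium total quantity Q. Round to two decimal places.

292.67

Forge's profit: π_F = (248 - 0.5Q)q_F - (9q_F). Setting ∂π_F/∂q_F = 0: 239 - q_F - (1/2)(q_R) = 0.
Rigel's profit: π_R = (248 - 0.5Q)q_R - (48q_R). Setting ∂π_R/∂q_R = 0: 200 - q_R - (1/2)(q_F) = 0.
Best responses: q_F = (239 - (1/2)q_R), q_R = (200 - (1/2)q_F).
Solving the pair: q_F = 556/3, q_R = 322/3.
Total output Q = 556/3 + 322/3 = 878/3.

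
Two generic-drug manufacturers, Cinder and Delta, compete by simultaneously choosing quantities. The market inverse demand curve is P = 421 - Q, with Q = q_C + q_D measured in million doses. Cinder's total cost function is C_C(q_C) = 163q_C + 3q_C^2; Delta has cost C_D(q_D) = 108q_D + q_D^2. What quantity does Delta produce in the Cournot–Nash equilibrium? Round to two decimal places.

Cinder's profit: π_C = (421 - Q)q_C - (163q_C + 3q_C²). Setting ∂π_C/∂q_C = 0: 258 - 8q_C - (q_D) = 0.
Delta's first-order condition: 313 - 4q_D - (q_C) = 0.
Best responses: q_C = (258 - q_D)/8, q_D = (313 - q_C)/4.
Solving the pair: q_C = 719/31, q_D = 72.4516.

72.45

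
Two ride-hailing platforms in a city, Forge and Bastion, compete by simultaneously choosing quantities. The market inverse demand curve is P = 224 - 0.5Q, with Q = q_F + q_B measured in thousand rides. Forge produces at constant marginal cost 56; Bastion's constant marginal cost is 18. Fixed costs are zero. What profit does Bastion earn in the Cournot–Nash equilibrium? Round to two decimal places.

Forge's profit: π_F = (224 - 0.5Q)q_F - (56q_F). Setting ∂π_F/∂q_F = 0: 168 - q_F - (1/2)(q_B) = 0.
Bastion's profit: π_B = (224 - 0.5Q)q_B - (18q_B). Setting ∂π_B/∂q_B = 0: 206 - q_B - (1/2)(q_F) = 0.
Best responses: q_F = (168 - (1/2)q_B), q_B = (206 - (1/2)q_F).
Solving the pair: q_F = 260/3, q_B = 488/3.
Price P = 224 - (1/2)·(748/3) = 298/3.
Bastion's profit: (298/3 - 18)·(488/3) = 13230.2222.

13230.22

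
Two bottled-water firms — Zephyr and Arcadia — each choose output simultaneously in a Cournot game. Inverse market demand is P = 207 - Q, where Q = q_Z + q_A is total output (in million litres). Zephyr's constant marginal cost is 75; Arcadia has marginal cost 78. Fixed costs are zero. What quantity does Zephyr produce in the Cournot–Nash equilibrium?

Zephyr's profit: π_Z = (207 - Q)q_Z - (75q_Z). Setting ∂π_Z/∂q_Z = 0: 132 - 2q_Z - (q_A) = 0.
Arcadia's first-order condition: 129 - 2q_A - (q_Z) = 0.
Rearranging gives the reaction functions q_Z = (132 - q_A)/2 and q_A = (129 - q_Z)/2.
Substituting one into the other gives q_Z = 45 and q_A = 42.

45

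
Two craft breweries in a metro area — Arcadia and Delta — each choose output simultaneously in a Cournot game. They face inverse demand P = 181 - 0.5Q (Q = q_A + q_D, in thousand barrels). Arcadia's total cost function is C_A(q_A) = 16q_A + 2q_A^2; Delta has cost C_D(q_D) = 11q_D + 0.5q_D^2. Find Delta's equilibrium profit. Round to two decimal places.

6196.52

Arcadia's profit: π_A = (181 - 0.5Q)q_A - (16q_A + 2q_A²). Setting ∂π_A/∂q_A = 0: 165 - 5q_A - (1/2)(q_D) = 0.
Delta's first-order condition: 170 - 2q_D - (1/2)(q_A) = 0.
Best responses: q_A = (165 - (1/2)q_D)/5, q_D = (170 - (1/2)q_A)/2.
Solving the pair: q_A = 980/39, q_D = 78.7179.
Price P = 181 - (1/2)·(1350/13) = 1678/13.
Delta's profit: (1678/13)·78.7179 - 11·78.7179 - (1/2)·78.7179² = 6196.5155.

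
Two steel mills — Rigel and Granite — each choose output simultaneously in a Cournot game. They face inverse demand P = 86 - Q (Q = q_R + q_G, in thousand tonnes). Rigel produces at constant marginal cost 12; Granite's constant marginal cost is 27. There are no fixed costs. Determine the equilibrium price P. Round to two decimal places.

Rigel's profit: π_R = (86 - Q)q_R - (12q_R). Setting ∂π_R/∂q_R = 0: 74 - 2q_R - (q_G) = 0.
Granite's first-order condition: 59 - 2q_G - (q_R) = 0.
So q_R = (74 - q_G)/2 and q_G = (59 - q_R)/2.
Substituting one into the other gives q_R = 89/3 and q_G = 44/3.
Total output Q = 133/3, so price P = 86 - 133/3 = 125/3.

41.67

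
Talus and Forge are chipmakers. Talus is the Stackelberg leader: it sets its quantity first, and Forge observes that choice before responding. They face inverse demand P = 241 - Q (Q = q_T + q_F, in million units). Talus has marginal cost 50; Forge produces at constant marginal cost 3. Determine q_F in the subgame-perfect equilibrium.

83

Solve by backward induction. Given q_T, the follower Forge maximises π_F = (241 - q_T - q_F)q_F - 3q_F.
∂π_F/∂q_F = 238 - q_T - 2q_F = 0 gives the reaction function q_F = (238 - q_T)/2.
Talus substitutes q_F(q_T) into its own profit: π_T = q_T(241 - q_T - (238 - q_T)/2) - 50q_T = (122 - (1/2)q_T)q_T - 50q_T.
Leader FOC: 72 - q_T = 0, so q_T = 72.
Then q_F = (238 - 72)/2 = 83.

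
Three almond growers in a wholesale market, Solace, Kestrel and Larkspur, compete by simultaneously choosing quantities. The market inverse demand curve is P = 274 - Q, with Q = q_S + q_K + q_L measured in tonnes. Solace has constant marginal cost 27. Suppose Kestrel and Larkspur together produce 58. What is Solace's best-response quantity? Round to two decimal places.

With rivals' combined output fixed at 58, Solace's profit is π_S = (274 - 58 - q_S)q_S - (27q_S) = (216 - q_S)q_S - (27q_S).
∂π_S/∂q_S = 189 - 2q_S = 0, so q_S = 189/2.

94.50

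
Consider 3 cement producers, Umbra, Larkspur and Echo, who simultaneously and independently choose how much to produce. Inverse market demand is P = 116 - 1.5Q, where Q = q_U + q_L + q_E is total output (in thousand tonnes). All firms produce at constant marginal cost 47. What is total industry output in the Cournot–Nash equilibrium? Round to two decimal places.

34.50

A representative firm's profit is π_i = q_i(116 - 1.5Q) - 47q_i.
Setting ∂π_i/∂q_i = 0 with rivals' quantities fixed: 69 - 3q_i - (3/2)·Σ_{j≠i} q_j = 0.
By symmetry each firm produces the same amount; substituting Σ_{j≠i} q_j = 2q_i yields q_i = 69/6 = 23/2.
Total output Q = 23/2 + 23/2 + 23/2 = 69/2.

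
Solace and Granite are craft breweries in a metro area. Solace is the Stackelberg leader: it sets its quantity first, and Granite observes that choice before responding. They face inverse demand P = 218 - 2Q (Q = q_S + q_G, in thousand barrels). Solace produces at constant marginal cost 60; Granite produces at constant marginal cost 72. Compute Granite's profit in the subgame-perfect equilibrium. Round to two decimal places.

465.13

Solve by backward induction. Given q_S, the follower Granite maximises π_G = (218 - 2q_S - 2q_G)q_G - 72q_G.
Follower FOC: 146 - 2q_S - 4q_G = 0, so q_G(q_S) = (146 - 2q_S)/4.
Solace substitutes q_G(q_S) into its own profit: π_S = q_S(218 - 2q_S - (146 - 2q_S)/2) - 60q_S = (145 - q_S)q_S - 60q_S.
Maximising: ∂π_S/∂q_S = 85 - 2q_S = 0, giving q_S = 85/2.
Then q_G = (146 - 2·(85/2))/4 = 61/4.
Price P = 218 - 2·(231/4) = 205/2.
Granite's profit: (205/2 - 72)·(61/4) = 465.1250.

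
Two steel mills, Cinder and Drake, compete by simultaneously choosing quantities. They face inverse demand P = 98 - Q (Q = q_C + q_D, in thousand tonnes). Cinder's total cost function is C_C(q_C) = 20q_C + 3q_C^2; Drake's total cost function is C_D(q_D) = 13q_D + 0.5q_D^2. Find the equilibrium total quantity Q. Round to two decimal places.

Cinder's profit: π_C = (98 - Q)q_C - (20q_C + 3q_C²). Setting ∂π_C/∂q_C = 0: 78 - 8q_C - (q_D) = 0.
Drake's profit: π_D = (98 - Q)q_D - (13q_D + (1/2)q_D²). Setting ∂π_D/∂q_D = 0: 85 - 3q_D - (q_C) = 0.
So q_C = (78 - q_D)/8 and q_D = (85 - q_C)/3.
Substituting one into the other gives q_C = 149/23 and q_D = 602/23.
Total output Q = 149/23 + 602/23 = 751/23.

32.65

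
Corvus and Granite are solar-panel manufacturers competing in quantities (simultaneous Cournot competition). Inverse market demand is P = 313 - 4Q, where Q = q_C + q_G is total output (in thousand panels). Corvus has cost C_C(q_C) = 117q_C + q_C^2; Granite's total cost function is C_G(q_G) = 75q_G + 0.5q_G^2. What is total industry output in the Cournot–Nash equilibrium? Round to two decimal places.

32.54

Corvus's profit: π_C = (313 - 4Q)q_C - (117q_C + q_C²). Setting ∂π_C/∂q_C = 0: 196 - 10q_C - 4(q_G) = 0.
Granite's profit: π_G = (313 - 4Q)q_G - (75q_G + (1/2)q_G²). Setting ∂π_G/∂q_G = 0: 238 - 9q_G - 4(q_C) = 0.
Best responses: q_C = (196 - 4q_G)/10, q_G = (238 - 4q_C)/9.
Solving the pair: q_C = 406/37, q_G = 798/37.
Total output Q = 406/37 + 798/37 = 1204/37.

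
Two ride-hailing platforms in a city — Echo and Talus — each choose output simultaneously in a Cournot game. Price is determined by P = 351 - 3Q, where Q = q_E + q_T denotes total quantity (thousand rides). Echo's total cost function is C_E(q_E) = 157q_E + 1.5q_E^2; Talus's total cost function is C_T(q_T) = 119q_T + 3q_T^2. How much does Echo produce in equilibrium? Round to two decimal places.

16.48

Echo's profit: π_E = (351 - 3Q)q_E - (157q_E + (3/2)q_E²). Setting ∂π_E/∂q_E = 0: 194 - 9q_E - 3(q_T) = 0.
Talus's first-order condition: 232 - 12q_T - 3(q_E) = 0.
So q_E = (194 - 3q_T)/9 and q_T = (232 - 3q_E)/12.
Substituting one into the other gives q_E = 544/33 and q_T = 502/33.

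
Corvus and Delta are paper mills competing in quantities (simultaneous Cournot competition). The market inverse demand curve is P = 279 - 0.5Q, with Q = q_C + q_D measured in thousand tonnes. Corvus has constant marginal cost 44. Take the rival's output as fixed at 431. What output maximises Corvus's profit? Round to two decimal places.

With the rival's output fixed at 431, Corvus's profit is π_C = (279 - (1/2)·431 - (1/2)q_C)q_C - (44q_C) = (127/2 - (1/2)q_C)q_C - (44q_C).
∂π_C/∂q_C = 39/2 - q_C = 0, so q_C = 39/2.

19.50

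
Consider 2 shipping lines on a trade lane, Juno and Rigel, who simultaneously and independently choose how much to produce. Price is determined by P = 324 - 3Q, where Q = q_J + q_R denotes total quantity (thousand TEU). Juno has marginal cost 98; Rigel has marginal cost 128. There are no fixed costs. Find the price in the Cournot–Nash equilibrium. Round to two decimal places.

183.33

Juno's profit: π_J = (324 - 3Q)q_J - (98q_J). Setting ∂π_J/∂q_J = 0: 226 - 6q_J - 3(q_R) = 0.
Rigel's first-order condition: 196 - 6q_R - 3(q_J) = 0.
Best responses: q_J = (226 - 3q_R)/6, q_R = (196 - 3q_J)/6.
Solving the pair: q_J = 256/9, q_R = 166/9.
Total output Q = 422/9, so price P = 324 - 3·(422/9) = 550/3.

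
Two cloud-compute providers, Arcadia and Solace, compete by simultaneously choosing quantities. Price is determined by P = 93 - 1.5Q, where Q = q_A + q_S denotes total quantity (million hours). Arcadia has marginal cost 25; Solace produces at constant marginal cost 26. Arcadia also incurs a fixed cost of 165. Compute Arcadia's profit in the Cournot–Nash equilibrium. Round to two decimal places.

Arcadia's profit: π_A = (93 - 1.5Q)q_A - (25q_A). Setting ∂π_A/∂q_A = 0: 68 - 3q_A - (3/2)(q_S) = 0.
Solace's first-order condition: 67 - 3q_S - (3/2)(q_A) = 0.
So q_A = (68 - (3/2)q_S)/3 and q_S = (67 - (3/2)q_A)/3.
Substituting one into the other gives q_A = 46/3 and q_S = 44/3.
Price P = 93 - (3/2)·30 = 48.
Arcadia's profit: (48 - 25)·(46/3) - 165 = 563/3.

187.67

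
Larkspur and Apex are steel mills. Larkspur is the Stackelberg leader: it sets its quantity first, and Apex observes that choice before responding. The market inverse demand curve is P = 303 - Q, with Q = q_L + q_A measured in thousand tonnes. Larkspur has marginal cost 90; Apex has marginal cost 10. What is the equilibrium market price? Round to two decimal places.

Solve by backward induction. Given q_L, the follower Apex maximises π_A = (303 - q_L - q_A)q_A - 10q_A.
Setting the follower's marginal profit to zero, 293 - q_L - 2q_A = 0, i.e. q_A = (293 - q_L)/2.
Larkspur substitutes q_A(q_L) into its own profit: π_L = q_L(303 - q_L - (293 - q_L)/2) - 90q_L = (313/2 - (1/2)q_L)q_L - 90q_L.
The leader's first-order condition 133/2 - q_L = 0 yields q_L = 133/2.
Then q_A = (293 - 133/2)/2 = 453/4.
Total output Q = 719/4, so price P = 303 - 719/4 = 493/4.

123.25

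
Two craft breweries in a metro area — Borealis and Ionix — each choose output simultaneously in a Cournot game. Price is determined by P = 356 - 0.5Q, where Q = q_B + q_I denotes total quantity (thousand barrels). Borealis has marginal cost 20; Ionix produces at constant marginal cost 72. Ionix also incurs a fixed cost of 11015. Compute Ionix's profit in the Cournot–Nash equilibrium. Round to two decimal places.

Borealis's profit: π_B = (356 - 0.5Q)q_B - (20q_B). Setting ∂π_B/∂q_B = 0: 336 - q_B - (1/2)(q_I) = 0.
Ionix's first-order condition: 284 - q_I - (1/2)(q_B) = 0.
Rearranging gives the reaction functions q_B = (336 - (1/2)q_I) and q_I = (284 - (1/2)q_B).
Solving the pair: q_B = 776/3, q_I = 464/3.
Price P = 356 - (1/2)·(1240/3) = 448/3.
Ionix's profit: (448/3 - 72)·(464/3) - 11015 = 945.8889.

945.89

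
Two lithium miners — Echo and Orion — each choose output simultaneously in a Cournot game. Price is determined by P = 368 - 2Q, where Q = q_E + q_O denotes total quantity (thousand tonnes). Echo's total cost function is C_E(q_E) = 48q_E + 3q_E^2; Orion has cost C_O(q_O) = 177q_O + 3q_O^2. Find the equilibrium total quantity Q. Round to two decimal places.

Echo's profit: π_E = (368 - 2Q)q_E - (48q_E + 3q_E²). Setting ∂π_E/∂q_E = 0: 320 - 10q_E - 2(q_O) = 0.
Orion's first-order condition: 191 - 10q_O - 2(q_E) = 0.
So q_E = (320 - 2q_O)/10 and q_O = (191 - 2q_E)/10.
Substituting one into the other gives q_E = 1409/48 and q_O = 635/48.
Total output Q = 1409/48 + 635/48 = 511/12.

42.58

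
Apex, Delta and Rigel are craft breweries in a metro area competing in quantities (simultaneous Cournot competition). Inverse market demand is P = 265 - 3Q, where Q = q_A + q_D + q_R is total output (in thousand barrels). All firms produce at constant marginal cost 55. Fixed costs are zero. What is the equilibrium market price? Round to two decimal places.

A representative firm's profit is π_i = q_i(265 - 3Q) - 55q_i.
Setting ∂π_i/∂q_i = 0 with rivals' quantities fixed: 210 - 6q_i - 3·Σ_{j≠i} q_j = 0.
By symmetry each firm produces the same amount; substituting Σ_{j≠i} q_j = 2q_i yields q_i = 210/12 = 35/2.
Total output Q = 105/2, so price P = 265 - 3·(105/2) = 215/2.

107.50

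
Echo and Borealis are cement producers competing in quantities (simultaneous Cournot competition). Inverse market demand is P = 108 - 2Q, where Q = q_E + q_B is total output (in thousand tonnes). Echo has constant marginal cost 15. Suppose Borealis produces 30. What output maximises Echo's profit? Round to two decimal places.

With the rival's output fixed at 30, Echo's profit is π_E = (108 - 2·30 - 2q_E)q_E - (15q_E) = (48 - 2q_E)q_E - (15q_E).
∂π_E/∂q_E = 33 - 4q_E = 0, so q_E = 33/4.

8.25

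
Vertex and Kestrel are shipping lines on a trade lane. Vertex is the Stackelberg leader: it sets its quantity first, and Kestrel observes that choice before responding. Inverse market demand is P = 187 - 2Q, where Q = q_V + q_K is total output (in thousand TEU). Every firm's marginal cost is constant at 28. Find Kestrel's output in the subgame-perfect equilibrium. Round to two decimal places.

19.88

The follower Kestrel best-responds to any q_V: π_K = (187 - 2Q)q_K - 28q_K.
∂π_K/∂q_K = 159 - 2q_V - 4q_K = 0 gives the reaction function q_K = (159 - 2q_V)/4.
Vertex substitutes q_K(q_V) into its own profit: π_V = q_V(187 - 2q_V - (159 - 2q_V)/2) - 28q_V = (215/2 - q_V)q_V - 28q_V.
The leader's first-order condition 159/2 - 2q_V = 0 yields q_V = 159/4.
Then q_K = (159 - 2·(159/4))/4 = 159/8.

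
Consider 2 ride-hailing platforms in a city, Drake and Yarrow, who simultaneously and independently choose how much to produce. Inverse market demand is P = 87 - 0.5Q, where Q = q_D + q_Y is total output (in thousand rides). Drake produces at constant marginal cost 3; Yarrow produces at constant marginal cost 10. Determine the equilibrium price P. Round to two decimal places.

Drake's profit: π_D = (87 - 0.5Q)q_D - (3q_D). Setting ∂π_D/∂q_D = 0: 84 - q_D - (1/2)(q_Y) = 0.
Yarrow's profit: π_Y = (87 - 0.5Q)q_Y - (10q_Y). Setting ∂π_Y/∂q_Y = 0: 77 - q_Y - (1/2)(q_D) = 0.
So q_D = (84 - (1/2)q_Y) and q_Y = (77 - (1/2)q_D).
Substituting one into the other gives q_D = 182/3 and q_Y = 140/3.
Total output Q = 322/3, so price P = 87 - (1/2)·(322/3) = 100/3.

33.33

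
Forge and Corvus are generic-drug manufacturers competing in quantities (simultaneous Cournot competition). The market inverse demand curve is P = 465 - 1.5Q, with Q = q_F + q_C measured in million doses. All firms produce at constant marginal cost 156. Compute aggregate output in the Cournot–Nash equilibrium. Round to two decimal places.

Each firm earns π_i = (465 - 1.5Q)q_i - 156q_i.
Setting ∂π_i/∂q_i = 0 with rivals' quantities fixed: 309 - 3q_i - (3/2)q_j = 0.
By symmetry each firm produces the same amount; substituting q_j = q_i yields q_i = 309/(9/2) = 206/3.
Total output Q = 206/3 + 206/3 = 412/3.

137.33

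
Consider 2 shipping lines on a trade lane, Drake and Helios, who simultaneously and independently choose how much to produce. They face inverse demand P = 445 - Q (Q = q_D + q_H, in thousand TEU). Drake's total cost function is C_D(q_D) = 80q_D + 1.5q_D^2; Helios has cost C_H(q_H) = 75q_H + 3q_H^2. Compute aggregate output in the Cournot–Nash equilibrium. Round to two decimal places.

103.46

Drake's profit: π_D = (445 - Q)q_D - (80q_D + (3/2)q_D²). Setting ∂π_D/∂q_D = 0: 365 - 5q_D - (q_H) = 0.
Helios's first-order condition: 370 - 8q_H - (q_D) = 0.
Rearranging gives the reaction functions q_D = (365 - q_H)/5 and q_H = (370 - q_D)/8.
Solving the pair: q_D = 850/13, q_H = 495/13.
Total output Q = 850/13 + 495/13 = 1345/13.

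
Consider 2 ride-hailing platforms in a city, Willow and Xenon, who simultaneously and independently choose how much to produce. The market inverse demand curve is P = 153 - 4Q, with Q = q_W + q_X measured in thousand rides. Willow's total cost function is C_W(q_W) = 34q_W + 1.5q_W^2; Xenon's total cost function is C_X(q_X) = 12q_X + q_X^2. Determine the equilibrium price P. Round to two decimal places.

80.62

Willow's profit: π_W = (153 - 4Q)q_W - (34q_W + (3/2)q_W²). Setting ∂π_W/∂q_W = 0: 119 - 11q_W - 4(q_X) = 0.
Xenon's profit: π_X = (153 - 4Q)q_X - (12q_X + q_X²). Setting ∂π_X/∂q_X = 0: 141 - 10q_X - 4(q_W) = 0.
Rearranging gives the reaction functions q_W = (119 - 4q_X)/11 and q_X = (141 - 4q_W)/10.
Substituting one into the other gives q_W = 313/47 and q_X = 1075/94.
Total output Q = 1701/94, so price P = 153 - 4·(1701/94) = 80.6170.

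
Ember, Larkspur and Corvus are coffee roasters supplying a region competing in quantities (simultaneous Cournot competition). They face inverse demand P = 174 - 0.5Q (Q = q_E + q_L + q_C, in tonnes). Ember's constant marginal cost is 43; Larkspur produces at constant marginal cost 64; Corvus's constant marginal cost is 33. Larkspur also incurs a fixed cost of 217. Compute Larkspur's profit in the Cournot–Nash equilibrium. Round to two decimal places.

203.50

Ember's profit: π_E = (174 - 0.5Q)q_E - (43q_E). Setting ∂π_E/∂q_E = 0: 131 - q_E - (1/2)(q_L + q_C) = 0.
Larkspur's first-order condition: 110 - q_L - (1/2)(q_E + q_C) = 0.
Corvus's first-order condition: 141 - q_C - (1/2)(q_E + q_L) = 0.
Adding the 3 conditions: 382 − Q − Q = 0, i.e. Q = 191.
Back-substituting: q_E = (131 − 191/2)/(1/2) = 71, q_L = (110 − 191/2)/(1/2) = 29, q_C = (141 − 191/2)/(1/2) = 91.
Price P = 174 - (1/2)·191 = 157/2.
Larkspur's profit: (157/2 - 64)·29 - 217 = 407/2.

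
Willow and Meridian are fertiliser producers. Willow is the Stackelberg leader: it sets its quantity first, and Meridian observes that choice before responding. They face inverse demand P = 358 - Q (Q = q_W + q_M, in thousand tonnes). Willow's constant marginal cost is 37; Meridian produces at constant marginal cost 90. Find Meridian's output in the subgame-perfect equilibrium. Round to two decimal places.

The follower Meridian best-responds to any q_W: π_M = (358 - Q)q_M - 90q_M.
∂π_M/∂q_M = 268 - q_W - 2q_M = 0 gives the reaction function q_M = (268 - q_W)/2.
Willow substitutes q_M(q_W) into its own profit: π_W = q_W(358 - q_W - (268 - q_W)/2) - 37q_W = (224 - (1/2)q_W)q_W - 37q_W.
Leader FOC: 187 - q_W = 0, so q_W = 187.
Then q_M = (268 - 187)/2 = 81/2.

40.50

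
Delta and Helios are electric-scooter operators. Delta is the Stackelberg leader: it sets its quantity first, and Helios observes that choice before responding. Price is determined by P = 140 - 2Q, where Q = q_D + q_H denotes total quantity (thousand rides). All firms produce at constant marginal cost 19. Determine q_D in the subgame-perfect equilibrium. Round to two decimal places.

30.25

Solve by backward induction. Given q_D, the follower Helios maximises π_H = (140 - 2q_D - 2q_H)q_H - 19q_H.
∂π_H/∂q_H = 121 - 2q_D - 4q_H = 0 gives the reaction function q_H = (121 - 2q_D)/4.
The leader anticipates this reaction. Substituting into P = 140 - 2Q gives P = 159/2 - q_D, so π_D = (159/2 - q_D)q_D - 19q_D.
The leader's first-order condition 121/2 - 2q_D = 0 yields q_D = 121/4.
Then q_H = (121 - 2·(121/4))/4 = 121/8.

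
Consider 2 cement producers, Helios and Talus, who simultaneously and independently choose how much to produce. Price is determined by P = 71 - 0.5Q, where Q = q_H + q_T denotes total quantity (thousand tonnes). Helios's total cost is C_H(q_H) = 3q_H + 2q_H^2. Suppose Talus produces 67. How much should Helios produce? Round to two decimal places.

With the rival's output fixed at 67, Helios's profit is π_H = (71 - (1/2)·67 - (1/2)q_H)q_H - (3q_H + 2q_H²) = (75/2 - (1/2)q_H)q_H - (3q_H + 2q_H²).
∂π_H/∂q_H = 69/2 - 5q_H = 0, so q_H = 69/10.

6.90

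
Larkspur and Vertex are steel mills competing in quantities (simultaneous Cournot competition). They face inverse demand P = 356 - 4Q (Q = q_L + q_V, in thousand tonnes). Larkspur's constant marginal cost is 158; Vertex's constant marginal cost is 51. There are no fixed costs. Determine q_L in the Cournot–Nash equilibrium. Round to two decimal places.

7.58

Larkspur's profit: π_L = (356 - 4Q)q_L - (158q_L). Setting ∂π_L/∂q_L = 0: 198 - 8q_L - 4(q_V) = 0.
Vertex's first-order condition: 305 - 8q_V - 4(q_L) = 0.
So q_L = (198 - 4q_V)/8 and q_V = (305 - 4q_L)/8.
Solving the pair: q_L = 91/12, q_V = 103/3.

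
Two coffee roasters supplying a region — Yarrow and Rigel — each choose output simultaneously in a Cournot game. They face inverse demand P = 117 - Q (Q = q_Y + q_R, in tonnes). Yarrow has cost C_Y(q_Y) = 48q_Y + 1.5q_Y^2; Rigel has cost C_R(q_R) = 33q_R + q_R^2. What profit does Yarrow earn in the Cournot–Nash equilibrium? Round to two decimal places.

255.29

Yarrow's profit: π_Y = (117 - Q)q_Y - (48q_Y + (3/2)q_Y²). Setting ∂π_Y/∂q_Y = 0: 69 - 5q_Y - (q_R) = 0.
Rigel's first-order condition: 84 - 4q_R - (q_Y) = 0.
So q_Y = (69 - q_R)/5 and q_R = (84 - q_Y)/4.
Solving the pair: q_Y = 192/19, q_R = 351/19.
Price P = 117 - 543/19 = 1680/19.
Yarrow's profit: (1680/19)·(192/19) - 48·(192/19) - (3/2)(192/19)² = 255.2909.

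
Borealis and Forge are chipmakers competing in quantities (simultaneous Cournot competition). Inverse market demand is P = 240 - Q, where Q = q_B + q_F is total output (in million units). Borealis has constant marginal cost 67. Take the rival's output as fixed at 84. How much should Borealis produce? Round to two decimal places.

With the rival's output fixed at 84, Borealis's profit is π_B = (240 - 84 - q_B)q_B - (67q_B) = (156 - q_B)q_B - (67q_B).
∂π_B/∂q_B = 89 - 2q_B = 0, so q_B = 89/2.

44.50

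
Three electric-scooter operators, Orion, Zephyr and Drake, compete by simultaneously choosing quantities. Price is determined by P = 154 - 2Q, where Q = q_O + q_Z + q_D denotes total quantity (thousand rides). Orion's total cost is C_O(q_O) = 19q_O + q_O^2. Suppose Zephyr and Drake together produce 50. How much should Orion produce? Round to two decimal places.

5.83

With rivals' combined output fixed at 50, Orion's profit is π_O = (154 - 2·50 - 2q_O)q_O - (19q_O + q_O²) = (54 - 2q_O)q_O - (19q_O + q_O²).
∂π_O/∂q_O = 35 - 6q_O = 0, so q_O = 35/6.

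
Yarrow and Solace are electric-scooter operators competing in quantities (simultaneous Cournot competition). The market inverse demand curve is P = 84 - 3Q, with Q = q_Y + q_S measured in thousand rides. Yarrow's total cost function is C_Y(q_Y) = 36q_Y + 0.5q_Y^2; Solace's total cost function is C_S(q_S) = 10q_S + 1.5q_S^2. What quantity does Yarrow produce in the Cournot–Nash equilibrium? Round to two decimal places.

Yarrow's profit: π_Y = (84 - 3Q)q_Y - (36q_Y + (1/2)q_Y²). Setting ∂π_Y/∂q_Y = 0: 48 - 7q_Y - 3(q_S) = 0.
Solace's first-order condition: 74 - 9q_S - 3(q_Y) = 0.
So q_Y = (48 - 3q_S)/7 and q_S = (74 - 3q_Y)/9.
Substituting one into the other gives q_Y = 35/9 and q_S = 187/27.

3.89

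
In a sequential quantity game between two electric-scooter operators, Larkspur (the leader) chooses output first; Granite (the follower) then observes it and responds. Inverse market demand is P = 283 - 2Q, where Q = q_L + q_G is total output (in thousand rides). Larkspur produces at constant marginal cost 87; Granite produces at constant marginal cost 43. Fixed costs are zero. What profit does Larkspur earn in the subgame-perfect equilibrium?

The follower Granite best-responds to any q_L: π_G = (283 - 2Q)q_G - 43q_G.
∂π_G/∂q_G = 240 - 2q_L - 4q_G = 0 gives the reaction function q_G = (240 - 2q_L)/4.
Larkspur substitutes q_G(q_L) into its own profit: π_L = q_L(283 - 2q_L - (240 - 2q_L)/2) - 87q_L = (163 - q_L)q_L - 87q_L.
The leader's first-order condition 76 - 2q_L = 0 yields q_L = 38.
Then q_G = (240 - 2·38)/4 = 41.
Price P = 283 - 2·79 = 125.
Larkspur's profit: (125 - 87)·38 = 1444.

1444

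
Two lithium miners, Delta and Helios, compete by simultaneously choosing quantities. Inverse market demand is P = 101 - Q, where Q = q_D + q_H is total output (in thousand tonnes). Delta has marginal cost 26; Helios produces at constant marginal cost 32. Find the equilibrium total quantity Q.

Delta's profit: π_D = (101 - Q)q_D - (26q_D). Setting ∂π_D/∂q_D = 0: 75 - 2q_D - (q_H) = 0.
Helios's profit: π_H = (101 - Q)q_H - (32q_H). Setting ∂π_H/∂q_H = 0: 69 - 2q_H - (q_D) = 0.
Rearranging gives the reaction functions q_D = (75 - q_H)/2 and q_H = (69 - q_D)/2.
Solving the pair: q_D = 27, q_H = 21.
Total output Q = 27 + 21 = 48.

48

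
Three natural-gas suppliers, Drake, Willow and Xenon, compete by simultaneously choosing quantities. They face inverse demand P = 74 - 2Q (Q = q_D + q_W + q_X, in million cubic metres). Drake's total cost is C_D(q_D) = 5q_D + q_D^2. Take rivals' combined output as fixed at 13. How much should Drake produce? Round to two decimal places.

With rivals' combined output fixed at 13, Drake's profit is π_D = (74 - 2·13 - 2q_D)q_D - (5q_D + q_D²) = (48 - 2q_D)q_D - (5q_D + q_D²).
∂π_D/∂q_D = 43 - 6q_D = 0, so q_D = 43/6.

7.17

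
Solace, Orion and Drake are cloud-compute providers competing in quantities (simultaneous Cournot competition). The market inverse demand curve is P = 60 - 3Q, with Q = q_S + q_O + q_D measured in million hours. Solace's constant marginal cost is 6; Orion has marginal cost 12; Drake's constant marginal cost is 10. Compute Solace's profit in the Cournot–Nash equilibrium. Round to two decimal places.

85.33

Solace's profit: π_S = (60 - 3Q)q_S - (6q_S). Setting ∂π_S/∂q_S = 0: 54 - 6q_S - 3(q_O + q_D) = 0.
Orion's profit: π_O = (60 - 3Q)q_O - (12q_O). Setting ∂π_O/∂q_O = 0: 48 - 6q_O - 3(q_S + q_D) = 0.
Drake's profit: π_D = (60 - 3Q)q_D - (10q_D). Setting ∂π_D/∂q_D = 0: 50 - 6q_D - 3(q_S + q_O) = 0.
Adding the 3 first-order conditions: 152 − 12Q = 0, so Q = 38/3.
Back-substituting: q_S = (54 − 38)/3 = 16/3, q_O = (48 − 38)/3 = 10/3, q_D = (50 − 38)/3 = 4.
Price P = 60 - 3·(38/3) = 22.
Solace's profit: (22 - 6)·(16/3) = 256/3.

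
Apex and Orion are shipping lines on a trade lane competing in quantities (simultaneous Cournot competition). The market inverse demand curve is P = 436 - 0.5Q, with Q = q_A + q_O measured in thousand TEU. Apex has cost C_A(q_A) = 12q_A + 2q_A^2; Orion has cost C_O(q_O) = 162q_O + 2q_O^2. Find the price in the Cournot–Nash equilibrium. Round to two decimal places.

Apex's profit: π_A = (436 - 0.5Q)q_A - (12q_A + 2q_A²). Setting ∂π_A/∂q_A = 0: 424 - 5q_A - (1/2)(q_O) = 0.
Orion's first-order condition: 274 - 5q_O - (1/2)(q_A) = 0.
Best responses: q_A = (424 - (1/2)q_O)/5, q_O = (274 - (1/2)q_A)/5.
Solving the pair: q_A = 80.1212, q_O = 1544/33.
Total output Q = 1396/11, so price P = 436 - (1/2)·(1396/11) = 372.5455.

372.55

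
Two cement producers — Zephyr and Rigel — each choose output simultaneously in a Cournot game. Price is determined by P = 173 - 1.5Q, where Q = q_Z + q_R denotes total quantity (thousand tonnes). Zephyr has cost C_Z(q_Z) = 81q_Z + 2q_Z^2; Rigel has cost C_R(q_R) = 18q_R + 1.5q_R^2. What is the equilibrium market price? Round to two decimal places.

125.21

Zephyr's profit: π_Z = (173 - 1.5Q)q_Z - (81q_Z + 2q_Z²). Setting ∂π_Z/∂q_Z = 0: 92 - 7q_Z - (3/2)(q_R) = 0.
Rigel's profit: π_R = (173 - 1.5Q)q_R - (18q_R + (3/2)q_R²). Setting ∂π_R/∂q_R = 0: 155 - 6q_R - (3/2)(q_Z) = 0.
So q_Z = (92 - (3/2)q_R)/7 and q_R = (155 - (3/2)q_Z)/6.
Substituting one into the other gives q_Z = 426/53 and q_R = 23.8239.
Total output Q = 31.8616, so price P = 173 - (3/2)·31.8616 = 125.2075.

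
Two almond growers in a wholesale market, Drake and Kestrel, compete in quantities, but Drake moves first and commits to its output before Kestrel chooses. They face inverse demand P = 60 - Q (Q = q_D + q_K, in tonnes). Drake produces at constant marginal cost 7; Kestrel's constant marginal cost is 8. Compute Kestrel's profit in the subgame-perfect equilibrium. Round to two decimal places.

156.25

The follower Kestrel best-responds to any q_D: π_K = (60 - Q)q_K - 8q_K.
∂π_K/∂q_K = 52 - q_D - 2q_K = 0 gives the reaction function q_K = (52 - q_D)/2.
Drake substitutes q_K(q_D) into its own profit: π_D = q_D(60 - q_D - (52 - q_D)/2) - 7q_D = (34 - (1/2)q_D)q_D - 7q_D.
Leader FOC: 27 - q_D = 0, so q_D = 27.
Then q_K = (52 - 27)/2 = 25/2.
Price P = 60 - 79/2 = 41/2.
Kestrel's profit: (41/2 - 8)·(25/2) = 625/4.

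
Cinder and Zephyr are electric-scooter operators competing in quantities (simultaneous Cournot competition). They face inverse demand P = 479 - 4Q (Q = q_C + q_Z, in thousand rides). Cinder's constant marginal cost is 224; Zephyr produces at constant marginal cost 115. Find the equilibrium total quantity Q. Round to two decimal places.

51.58

Cinder's profit: π_C = (479 - 4Q)q_C - (224q_C). Setting ∂π_C/∂q_C = 0: 255 - 8q_C - 4(q_Z) = 0.
Zephyr's profit: π_Z = (479 - 4Q)q_Z - (115q_Z). Setting ∂π_Z/∂q_Z = 0: 364 - 8q_Z - 4(q_C) = 0.
Best responses: q_C = (255 - 4q_Z)/8, q_Z = (364 - 4q_C)/8.
Substituting one into the other gives q_C = 73/6 and q_Z = 473/12.
Total output Q = 73/6 + 473/12 = 619/12.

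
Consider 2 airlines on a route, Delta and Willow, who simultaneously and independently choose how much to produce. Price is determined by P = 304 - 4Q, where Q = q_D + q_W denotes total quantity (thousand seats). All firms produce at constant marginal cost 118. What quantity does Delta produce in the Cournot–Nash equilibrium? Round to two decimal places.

15.50

A representative firm's profit is π_i = q_i(304 - 4Q) - 118q_i.
First-order condition (treating rivals' output as given): 186 - 8q_i - 4q_j = 0.
By symmetry each firm produces the same amount; substituting q_j = q_i yields q_i = 186/12 = 31/2.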